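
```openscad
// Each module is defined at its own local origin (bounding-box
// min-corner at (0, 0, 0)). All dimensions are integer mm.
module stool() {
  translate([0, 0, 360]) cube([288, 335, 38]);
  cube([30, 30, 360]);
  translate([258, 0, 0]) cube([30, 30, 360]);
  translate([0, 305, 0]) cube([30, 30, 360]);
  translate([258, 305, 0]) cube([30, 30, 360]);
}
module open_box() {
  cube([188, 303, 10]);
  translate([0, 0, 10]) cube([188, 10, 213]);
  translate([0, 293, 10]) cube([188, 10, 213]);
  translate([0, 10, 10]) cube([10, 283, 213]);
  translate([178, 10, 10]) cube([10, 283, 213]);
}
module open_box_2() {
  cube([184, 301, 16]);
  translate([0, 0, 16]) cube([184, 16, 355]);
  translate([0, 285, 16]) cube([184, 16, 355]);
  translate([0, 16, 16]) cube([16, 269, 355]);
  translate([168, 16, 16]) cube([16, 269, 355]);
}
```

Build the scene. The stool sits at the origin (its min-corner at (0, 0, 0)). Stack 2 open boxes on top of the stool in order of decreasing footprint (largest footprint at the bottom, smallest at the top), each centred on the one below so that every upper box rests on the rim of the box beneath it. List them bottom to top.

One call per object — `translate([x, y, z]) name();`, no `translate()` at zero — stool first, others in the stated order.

stool();
translate([50, 16, 398]) open_box();
translate([52, 17, 621]) open_box_2();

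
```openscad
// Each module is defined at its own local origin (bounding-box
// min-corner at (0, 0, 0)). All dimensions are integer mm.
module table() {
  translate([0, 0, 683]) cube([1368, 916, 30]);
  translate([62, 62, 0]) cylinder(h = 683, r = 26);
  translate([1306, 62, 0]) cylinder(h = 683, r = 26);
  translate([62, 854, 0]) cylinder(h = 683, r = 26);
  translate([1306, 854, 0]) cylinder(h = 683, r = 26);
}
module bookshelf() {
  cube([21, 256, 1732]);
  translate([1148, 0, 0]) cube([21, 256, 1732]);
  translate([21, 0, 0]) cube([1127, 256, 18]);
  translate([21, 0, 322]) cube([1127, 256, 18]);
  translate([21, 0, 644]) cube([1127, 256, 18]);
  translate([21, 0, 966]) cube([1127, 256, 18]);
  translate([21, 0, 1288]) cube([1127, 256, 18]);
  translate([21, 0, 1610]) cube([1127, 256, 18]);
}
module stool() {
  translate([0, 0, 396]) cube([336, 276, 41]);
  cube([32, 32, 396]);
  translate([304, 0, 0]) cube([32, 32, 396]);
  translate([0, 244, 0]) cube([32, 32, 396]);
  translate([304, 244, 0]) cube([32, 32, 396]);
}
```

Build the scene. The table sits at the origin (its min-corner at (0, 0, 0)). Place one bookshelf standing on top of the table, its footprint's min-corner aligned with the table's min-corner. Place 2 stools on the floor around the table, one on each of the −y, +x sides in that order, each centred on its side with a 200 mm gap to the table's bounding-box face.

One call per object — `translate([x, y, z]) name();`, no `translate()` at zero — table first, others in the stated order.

table();
translate([0, 0, 713]) bookshelf();
translate([516, -476, 0]) stool();
translate([1568, 320, 0]) stool();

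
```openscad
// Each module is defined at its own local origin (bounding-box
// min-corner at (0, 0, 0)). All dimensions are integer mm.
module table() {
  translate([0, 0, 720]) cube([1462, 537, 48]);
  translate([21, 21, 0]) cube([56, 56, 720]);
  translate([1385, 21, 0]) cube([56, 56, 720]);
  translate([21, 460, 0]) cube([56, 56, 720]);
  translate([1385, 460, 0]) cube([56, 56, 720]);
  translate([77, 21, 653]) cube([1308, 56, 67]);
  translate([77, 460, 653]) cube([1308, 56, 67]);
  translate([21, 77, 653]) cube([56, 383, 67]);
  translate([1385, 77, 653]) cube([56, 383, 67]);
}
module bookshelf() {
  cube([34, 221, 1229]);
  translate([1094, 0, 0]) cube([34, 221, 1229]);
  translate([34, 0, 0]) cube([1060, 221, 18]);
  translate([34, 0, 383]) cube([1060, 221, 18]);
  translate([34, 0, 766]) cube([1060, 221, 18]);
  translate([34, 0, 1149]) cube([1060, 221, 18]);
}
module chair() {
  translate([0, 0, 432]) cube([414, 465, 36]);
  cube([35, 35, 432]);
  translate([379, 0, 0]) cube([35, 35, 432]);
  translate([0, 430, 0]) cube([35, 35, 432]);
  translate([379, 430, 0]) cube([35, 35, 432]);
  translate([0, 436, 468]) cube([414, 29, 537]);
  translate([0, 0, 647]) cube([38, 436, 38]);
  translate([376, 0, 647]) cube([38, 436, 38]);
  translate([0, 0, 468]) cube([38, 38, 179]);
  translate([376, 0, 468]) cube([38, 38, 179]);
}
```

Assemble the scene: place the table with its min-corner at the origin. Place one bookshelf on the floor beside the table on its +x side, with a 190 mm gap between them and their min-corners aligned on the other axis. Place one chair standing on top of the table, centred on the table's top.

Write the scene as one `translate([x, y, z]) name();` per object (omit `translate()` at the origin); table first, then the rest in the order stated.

table();
translate([1652, 0, 0]) bookshelf();
translate([524, 36, 768]) chair();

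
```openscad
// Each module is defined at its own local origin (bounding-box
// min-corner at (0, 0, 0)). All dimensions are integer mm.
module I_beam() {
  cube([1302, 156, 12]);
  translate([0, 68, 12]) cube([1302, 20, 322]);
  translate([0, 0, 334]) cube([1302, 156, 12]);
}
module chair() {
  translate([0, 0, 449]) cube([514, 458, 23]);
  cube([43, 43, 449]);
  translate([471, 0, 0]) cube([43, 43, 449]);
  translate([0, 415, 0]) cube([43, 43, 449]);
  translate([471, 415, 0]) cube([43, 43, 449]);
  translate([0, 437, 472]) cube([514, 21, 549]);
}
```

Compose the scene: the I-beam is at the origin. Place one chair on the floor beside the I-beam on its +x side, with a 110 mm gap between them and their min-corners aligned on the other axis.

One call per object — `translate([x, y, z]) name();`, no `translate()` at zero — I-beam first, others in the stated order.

I_beam();
translate([1412, 0, 0]) chair();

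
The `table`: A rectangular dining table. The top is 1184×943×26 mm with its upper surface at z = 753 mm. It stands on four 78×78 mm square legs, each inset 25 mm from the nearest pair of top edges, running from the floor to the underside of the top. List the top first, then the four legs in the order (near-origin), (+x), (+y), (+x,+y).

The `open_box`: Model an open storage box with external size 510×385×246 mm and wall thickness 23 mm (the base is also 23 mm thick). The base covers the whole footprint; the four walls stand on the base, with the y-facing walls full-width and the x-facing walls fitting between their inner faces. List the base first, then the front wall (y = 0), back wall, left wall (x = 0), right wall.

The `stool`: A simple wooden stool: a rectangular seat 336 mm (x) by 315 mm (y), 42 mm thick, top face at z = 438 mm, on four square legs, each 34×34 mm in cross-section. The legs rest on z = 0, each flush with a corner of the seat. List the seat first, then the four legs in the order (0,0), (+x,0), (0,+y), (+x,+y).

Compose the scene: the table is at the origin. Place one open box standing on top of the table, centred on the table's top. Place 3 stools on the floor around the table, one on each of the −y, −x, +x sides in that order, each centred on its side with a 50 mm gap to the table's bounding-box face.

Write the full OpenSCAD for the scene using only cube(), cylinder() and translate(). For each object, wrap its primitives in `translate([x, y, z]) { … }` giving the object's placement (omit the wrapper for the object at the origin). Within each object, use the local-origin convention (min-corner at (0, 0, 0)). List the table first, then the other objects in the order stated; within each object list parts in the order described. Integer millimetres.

translate([0, 0, 727]) cube([1184, 943, 26]);
translate([25, 25, 0]) cube([78, 78, 727]);
translate([1081, 25, 0]) cube([78, 78, 727]);
translate([25, 840, 0]) cube([78, 78, 727]);
translate([1081, 840, 0]) cube([78, 78, 727]);
translate([337, 279, 753]) {
  cube([510, 385, 23]);
  translate([0, 0, 23]) cube([510, 23, 223]);
  translate([0, 362, 23]) cube([510, 23, 223]);
  translate([0, 23, 23]) cube([23, 339, 223]);
  translate([487, 23, 23]) cube([23, 339, 223]);
}
translate([424, -365, 0]) {
  translate([0, 0, 396]) cube([336, 315, 42]);
  cube([34, 34, 396]);
  translate([302, 0, 0]) cube([34, 34, 396]);
  translate([0, 281, 0]) cube([34, 34, 396]);
  translate([302, 281, 0]) cube([34, 34, 396]);
}
translate([-386, 314, 0]) {
  translate([0, 0, 396]) cube([336, 315, 42]);
  cube([34, 34, 396]);
  translate([302, 0, 0]) cube([34, 34, 396]);
  translate([0, 281, 0]) cube([34, 34, 396]);
  translate([302, 281, 0]) cube([34, 34, 396]);
}
translate([1234, 314, 0]) {
  translate([0, 0, 396]) cube([336, 315, 42]);
  cube([34, 34, 396]);
  translate([302, 0, 0]) cube([34, 34, 396]);
  translate([0, 281, 0]) cube([34, 34, 396]);
  translate([302, 281, 0]) cube([34, 34, 396]);
}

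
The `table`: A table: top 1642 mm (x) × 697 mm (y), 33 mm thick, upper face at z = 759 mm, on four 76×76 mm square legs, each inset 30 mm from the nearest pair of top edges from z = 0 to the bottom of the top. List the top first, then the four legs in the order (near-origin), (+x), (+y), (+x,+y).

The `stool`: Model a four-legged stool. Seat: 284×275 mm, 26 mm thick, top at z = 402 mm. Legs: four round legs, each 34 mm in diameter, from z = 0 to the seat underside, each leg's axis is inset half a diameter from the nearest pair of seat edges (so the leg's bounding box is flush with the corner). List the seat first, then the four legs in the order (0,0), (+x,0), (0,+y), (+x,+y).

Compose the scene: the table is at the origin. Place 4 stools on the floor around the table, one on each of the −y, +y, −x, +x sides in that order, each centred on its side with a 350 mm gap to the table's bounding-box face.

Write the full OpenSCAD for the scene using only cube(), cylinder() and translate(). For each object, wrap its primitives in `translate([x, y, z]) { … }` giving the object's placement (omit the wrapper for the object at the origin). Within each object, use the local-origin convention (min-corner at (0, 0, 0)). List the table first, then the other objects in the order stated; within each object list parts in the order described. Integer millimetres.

translate([0, 0, 726]) cube([1642, 697, 33]);
translate([30, 30, 0]) cube([76, 76, 726]);
translate([1536, 30, 0]) cube([76, 76, 726]);
translate([30, 591, 0]) cube([76, 76, 726]);
translate([1536, 591, 0]) cube([76, 76, 726]);
translate([679, -625, 0]) {
  translate([0, 0, 376]) cube([284, 275, 26]);
  translate([17, 17, 0]) cylinder(h = 376, r = 17);
  translate([267, 17, 0]) cylinder(h = 376, r = 17);
  translate([17, 258, 0]) cylinder(h = 376, r = 17);
  translate([267, 258, 0]) cylinder(h = 376, r = 17);
}
translate([679, 1047, 0]) {
  translate([0, 0, 376]) cube([284, 275, 26]);
  translate([17, 17, 0]) cylinder(h = 376, r = 17);
  translate([267, 17, 0]) cylinder(h = 376, r = 17);
  translate([17, 258, 0]) cylinder(h = 376, r = 17);
  translate([267, 258, 0]) cylinder(h = 376, r = 17);
}
translate([-634, 211, 0]) {
  translate([0, 0, 376]) cube([284, 275, 26]);
  translate([17, 17, 0]) cylinder(h = 376, r = 17);
  translate([267, 17, 0]) cylinder(h = 376, r = 17);
  translate([17, 258, 0]) cylinder(h = 376, r = 17);
  translate([267, 258, 0]) cylinder(h = 376, r = 17);
}
translate([1992, 211, 0]) {
  translate([0, 0, 376]) cube([284, 275, 26]);
  translate([17, 17, 0]) cylinder(h = 376, r = 17);
  translate([267, 17, 0]) cylinder(h = 376, r = 17);
  translate([17, 258, 0]) cylinder(h = 376, r = 17);
  translate([267, 258, 0]) cylinder(h = 376, r = 17);
}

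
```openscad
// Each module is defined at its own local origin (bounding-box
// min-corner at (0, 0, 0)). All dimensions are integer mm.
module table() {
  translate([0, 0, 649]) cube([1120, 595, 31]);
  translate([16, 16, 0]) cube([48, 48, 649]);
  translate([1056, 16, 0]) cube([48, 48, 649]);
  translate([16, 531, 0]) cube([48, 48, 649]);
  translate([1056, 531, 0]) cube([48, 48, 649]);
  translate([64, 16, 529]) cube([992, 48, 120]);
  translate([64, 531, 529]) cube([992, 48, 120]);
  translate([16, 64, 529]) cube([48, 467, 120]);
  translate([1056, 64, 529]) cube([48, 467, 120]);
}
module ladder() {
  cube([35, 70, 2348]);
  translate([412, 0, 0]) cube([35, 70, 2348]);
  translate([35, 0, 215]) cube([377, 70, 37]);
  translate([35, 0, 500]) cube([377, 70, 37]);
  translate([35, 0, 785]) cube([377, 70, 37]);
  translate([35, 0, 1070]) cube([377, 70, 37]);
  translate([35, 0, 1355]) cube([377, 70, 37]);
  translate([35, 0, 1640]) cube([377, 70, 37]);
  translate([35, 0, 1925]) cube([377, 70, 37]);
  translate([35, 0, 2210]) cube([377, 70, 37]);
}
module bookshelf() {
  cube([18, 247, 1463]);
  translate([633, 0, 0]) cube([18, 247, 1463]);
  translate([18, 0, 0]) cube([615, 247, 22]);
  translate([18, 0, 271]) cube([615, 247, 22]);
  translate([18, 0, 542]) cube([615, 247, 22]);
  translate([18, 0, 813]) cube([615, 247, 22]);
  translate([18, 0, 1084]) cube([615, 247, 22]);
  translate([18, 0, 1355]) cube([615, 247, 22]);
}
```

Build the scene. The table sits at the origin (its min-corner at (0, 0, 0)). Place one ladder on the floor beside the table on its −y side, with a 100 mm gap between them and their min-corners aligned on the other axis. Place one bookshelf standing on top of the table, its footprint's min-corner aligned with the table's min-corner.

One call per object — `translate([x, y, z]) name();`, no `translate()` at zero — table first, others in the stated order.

table();
translate([0, -170, 0]) ladder();
translate([0, 0, 680]) bookshelf();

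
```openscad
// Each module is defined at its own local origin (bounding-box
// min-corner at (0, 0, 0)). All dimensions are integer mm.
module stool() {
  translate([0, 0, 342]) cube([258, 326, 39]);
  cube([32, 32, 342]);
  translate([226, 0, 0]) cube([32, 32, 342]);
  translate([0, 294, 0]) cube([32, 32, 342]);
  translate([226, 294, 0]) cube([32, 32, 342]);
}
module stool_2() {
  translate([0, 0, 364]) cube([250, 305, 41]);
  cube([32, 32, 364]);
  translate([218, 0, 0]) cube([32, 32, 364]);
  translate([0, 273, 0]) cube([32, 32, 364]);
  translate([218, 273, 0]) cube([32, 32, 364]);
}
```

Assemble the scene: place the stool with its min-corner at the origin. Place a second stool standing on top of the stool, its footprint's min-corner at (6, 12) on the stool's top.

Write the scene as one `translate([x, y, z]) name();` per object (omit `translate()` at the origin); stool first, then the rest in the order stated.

stool();
translate([6, 12, 381]) stool_2();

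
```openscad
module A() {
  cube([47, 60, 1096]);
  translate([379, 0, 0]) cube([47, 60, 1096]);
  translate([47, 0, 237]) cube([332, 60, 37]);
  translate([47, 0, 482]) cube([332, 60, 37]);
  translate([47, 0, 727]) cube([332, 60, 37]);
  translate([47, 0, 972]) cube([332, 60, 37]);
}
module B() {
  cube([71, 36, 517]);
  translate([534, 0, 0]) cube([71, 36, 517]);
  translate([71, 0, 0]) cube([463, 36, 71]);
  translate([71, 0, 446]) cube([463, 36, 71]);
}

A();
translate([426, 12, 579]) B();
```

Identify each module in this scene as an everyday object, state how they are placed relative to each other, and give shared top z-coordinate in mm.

Both tops at z = 1096 mm.

A is a ladder. B is a picture frame. The picture frame is beside the ladder with their tops flush at z = 1096. The shared top z-coordinate is 1096 mm.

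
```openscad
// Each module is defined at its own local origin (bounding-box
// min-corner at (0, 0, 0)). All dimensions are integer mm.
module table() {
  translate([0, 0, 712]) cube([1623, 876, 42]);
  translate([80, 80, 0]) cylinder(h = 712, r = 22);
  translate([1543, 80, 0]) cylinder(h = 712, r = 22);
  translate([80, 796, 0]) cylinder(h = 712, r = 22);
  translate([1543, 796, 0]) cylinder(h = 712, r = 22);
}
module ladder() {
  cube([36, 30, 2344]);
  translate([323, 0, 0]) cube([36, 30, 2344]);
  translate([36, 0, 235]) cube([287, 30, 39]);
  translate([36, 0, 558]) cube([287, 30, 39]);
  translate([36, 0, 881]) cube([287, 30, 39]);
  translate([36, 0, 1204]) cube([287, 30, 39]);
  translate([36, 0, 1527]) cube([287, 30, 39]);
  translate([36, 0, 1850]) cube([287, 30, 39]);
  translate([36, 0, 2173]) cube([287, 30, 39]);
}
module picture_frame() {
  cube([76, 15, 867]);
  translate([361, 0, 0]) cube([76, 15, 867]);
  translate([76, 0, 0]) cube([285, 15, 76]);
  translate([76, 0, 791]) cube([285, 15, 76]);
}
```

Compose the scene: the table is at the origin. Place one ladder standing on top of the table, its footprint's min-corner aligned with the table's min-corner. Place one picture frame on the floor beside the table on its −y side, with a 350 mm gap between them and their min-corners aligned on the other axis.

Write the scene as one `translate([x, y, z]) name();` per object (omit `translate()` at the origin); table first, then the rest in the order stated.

table();
translate([0, 0, 754]) ladder();
translate([0, -365, 0]) picture_frame();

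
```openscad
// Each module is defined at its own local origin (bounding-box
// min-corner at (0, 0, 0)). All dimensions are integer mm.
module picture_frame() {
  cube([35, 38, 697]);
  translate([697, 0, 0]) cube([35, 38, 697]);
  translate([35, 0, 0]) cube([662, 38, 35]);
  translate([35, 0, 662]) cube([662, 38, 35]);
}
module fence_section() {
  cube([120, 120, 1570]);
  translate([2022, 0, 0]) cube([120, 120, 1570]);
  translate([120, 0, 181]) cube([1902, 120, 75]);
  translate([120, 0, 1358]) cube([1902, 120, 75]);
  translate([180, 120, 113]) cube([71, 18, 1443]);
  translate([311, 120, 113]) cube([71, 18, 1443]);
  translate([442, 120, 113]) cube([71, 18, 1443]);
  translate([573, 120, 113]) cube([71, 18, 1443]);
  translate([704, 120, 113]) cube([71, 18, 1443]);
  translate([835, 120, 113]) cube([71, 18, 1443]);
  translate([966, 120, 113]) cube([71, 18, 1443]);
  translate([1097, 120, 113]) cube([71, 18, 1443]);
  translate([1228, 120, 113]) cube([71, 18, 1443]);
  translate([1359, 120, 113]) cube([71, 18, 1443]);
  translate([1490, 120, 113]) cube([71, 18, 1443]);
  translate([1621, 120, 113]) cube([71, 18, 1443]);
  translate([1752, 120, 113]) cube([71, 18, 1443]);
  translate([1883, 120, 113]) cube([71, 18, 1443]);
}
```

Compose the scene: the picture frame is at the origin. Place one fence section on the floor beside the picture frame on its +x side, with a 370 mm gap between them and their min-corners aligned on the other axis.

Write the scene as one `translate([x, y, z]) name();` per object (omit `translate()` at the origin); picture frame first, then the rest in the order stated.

picture_frame();
translate([1102, 0, 0]) fence_section();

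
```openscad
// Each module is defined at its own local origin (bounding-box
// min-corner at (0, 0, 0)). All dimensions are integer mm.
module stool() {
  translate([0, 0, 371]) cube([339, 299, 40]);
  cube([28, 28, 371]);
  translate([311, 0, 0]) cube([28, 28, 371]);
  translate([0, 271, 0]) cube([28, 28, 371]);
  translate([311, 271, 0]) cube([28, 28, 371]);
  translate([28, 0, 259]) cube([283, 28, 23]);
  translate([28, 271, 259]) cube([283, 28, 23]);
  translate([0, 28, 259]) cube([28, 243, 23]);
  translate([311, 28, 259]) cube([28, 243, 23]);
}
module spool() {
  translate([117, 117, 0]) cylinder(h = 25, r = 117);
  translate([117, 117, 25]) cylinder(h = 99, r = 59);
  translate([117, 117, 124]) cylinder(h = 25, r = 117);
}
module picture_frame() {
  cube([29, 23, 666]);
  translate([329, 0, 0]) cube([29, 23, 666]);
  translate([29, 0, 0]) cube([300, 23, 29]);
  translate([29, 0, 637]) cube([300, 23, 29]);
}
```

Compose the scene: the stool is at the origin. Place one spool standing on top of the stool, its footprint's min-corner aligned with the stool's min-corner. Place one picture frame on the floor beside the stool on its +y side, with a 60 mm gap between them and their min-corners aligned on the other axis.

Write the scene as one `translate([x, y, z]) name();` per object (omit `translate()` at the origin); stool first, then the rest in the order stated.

stool();
translate([0, 0, 411]) spool();
translate([0, 359, 0]) picture_frame();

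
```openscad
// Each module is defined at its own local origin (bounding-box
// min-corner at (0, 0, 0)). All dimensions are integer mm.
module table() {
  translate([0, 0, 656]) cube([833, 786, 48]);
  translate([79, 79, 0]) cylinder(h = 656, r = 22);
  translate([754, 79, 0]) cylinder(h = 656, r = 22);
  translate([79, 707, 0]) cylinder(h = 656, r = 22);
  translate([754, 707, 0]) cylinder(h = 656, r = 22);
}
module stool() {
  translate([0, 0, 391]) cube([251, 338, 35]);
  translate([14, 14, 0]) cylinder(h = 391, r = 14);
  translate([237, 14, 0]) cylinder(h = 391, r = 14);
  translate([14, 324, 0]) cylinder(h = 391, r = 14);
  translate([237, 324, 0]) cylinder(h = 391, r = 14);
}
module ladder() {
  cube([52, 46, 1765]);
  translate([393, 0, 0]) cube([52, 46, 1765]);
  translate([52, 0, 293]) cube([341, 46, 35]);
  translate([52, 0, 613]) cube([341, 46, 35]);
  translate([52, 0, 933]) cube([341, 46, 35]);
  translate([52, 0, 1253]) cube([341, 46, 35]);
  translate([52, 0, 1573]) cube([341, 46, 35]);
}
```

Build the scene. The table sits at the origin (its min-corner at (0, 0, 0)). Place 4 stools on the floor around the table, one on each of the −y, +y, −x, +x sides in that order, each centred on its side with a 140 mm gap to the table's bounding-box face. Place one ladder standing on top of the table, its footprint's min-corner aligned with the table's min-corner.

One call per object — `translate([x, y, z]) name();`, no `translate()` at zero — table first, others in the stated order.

table();
translate([291, -478, 0]) stool();
translate([291, 926, 0]) stool();
translate([-391, 224, 0]) stool();
translate([973, 224, 0]) stool();
translate([0, 0, 704]) ladder();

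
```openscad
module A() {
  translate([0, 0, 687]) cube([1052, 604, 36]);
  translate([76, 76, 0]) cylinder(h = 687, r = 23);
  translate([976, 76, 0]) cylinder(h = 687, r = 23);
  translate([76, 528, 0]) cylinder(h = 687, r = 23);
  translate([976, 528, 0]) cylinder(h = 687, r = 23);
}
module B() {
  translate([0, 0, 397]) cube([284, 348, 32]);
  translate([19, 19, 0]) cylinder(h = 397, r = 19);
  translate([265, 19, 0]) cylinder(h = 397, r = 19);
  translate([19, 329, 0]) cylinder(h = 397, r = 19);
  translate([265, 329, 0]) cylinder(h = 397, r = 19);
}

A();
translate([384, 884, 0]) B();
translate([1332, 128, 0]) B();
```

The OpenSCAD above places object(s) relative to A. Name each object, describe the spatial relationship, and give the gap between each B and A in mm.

Each stool's nearest face is 280 mm from the table's bounding box.

A is a table. B is a stool. Two stools sit around the table at the +y, +x sides. The gap between each stool and the table is 280 mm.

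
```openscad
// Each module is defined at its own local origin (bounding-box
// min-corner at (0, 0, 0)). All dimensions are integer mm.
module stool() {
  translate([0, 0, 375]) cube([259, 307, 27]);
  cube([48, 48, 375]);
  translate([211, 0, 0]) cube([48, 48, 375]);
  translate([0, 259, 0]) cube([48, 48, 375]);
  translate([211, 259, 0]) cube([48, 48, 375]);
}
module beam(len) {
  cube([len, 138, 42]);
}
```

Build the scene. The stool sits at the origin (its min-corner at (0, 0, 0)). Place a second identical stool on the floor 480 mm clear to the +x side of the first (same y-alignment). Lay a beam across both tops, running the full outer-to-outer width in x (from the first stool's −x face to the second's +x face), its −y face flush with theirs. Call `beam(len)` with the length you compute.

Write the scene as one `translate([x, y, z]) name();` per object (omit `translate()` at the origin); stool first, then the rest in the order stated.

stool();
translate([739, 0, 0]) stool();
translate([0, 0, 402]) beam(998);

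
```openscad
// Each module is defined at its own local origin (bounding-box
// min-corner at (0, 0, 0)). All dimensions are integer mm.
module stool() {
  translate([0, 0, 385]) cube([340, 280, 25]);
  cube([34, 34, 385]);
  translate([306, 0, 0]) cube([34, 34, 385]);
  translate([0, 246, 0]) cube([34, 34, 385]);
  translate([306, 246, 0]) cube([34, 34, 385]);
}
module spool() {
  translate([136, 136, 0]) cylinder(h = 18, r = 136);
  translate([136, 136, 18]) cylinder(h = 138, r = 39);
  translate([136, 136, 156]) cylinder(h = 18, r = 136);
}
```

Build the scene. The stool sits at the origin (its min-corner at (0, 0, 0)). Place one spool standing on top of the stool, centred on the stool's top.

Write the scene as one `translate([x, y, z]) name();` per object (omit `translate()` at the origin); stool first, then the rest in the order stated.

stool();
translate([34, 4, 410]) spool();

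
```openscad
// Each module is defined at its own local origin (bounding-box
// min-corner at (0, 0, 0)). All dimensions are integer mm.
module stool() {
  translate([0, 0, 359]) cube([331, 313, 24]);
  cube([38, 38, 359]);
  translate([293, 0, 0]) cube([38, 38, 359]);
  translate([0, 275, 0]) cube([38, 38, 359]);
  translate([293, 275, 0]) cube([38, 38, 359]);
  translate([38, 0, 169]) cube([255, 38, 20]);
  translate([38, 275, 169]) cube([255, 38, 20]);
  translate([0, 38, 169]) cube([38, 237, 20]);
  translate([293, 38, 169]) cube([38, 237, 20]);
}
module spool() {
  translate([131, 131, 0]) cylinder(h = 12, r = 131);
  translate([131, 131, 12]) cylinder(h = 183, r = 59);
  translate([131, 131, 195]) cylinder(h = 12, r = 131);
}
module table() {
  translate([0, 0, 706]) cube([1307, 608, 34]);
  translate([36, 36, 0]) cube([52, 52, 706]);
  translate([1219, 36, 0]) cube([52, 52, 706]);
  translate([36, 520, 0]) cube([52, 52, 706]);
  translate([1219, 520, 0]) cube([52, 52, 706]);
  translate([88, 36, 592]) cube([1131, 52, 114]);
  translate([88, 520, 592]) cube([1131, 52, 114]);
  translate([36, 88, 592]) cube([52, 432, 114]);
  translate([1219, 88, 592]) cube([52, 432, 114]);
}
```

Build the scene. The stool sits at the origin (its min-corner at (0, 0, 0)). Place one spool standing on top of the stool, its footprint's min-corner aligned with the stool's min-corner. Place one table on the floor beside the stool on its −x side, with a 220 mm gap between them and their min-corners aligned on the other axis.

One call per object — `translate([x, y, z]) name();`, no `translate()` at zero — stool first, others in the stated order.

stool();
translate([0, 0, 383]) spool();
translate([-1527, 0, 0]) table();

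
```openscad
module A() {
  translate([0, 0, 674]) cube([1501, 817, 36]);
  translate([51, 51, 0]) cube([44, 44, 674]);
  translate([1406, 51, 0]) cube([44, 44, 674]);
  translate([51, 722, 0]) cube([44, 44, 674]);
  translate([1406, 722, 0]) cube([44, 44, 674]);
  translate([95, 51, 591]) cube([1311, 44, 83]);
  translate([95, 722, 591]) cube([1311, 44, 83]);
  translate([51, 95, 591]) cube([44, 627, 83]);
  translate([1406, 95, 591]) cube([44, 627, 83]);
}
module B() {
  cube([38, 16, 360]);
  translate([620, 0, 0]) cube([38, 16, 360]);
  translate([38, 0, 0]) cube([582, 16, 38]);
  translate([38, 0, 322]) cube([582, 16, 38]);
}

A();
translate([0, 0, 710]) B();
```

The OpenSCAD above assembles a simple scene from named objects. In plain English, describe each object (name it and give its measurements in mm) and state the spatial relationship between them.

A is a rectangular dining table. The top is 1501×817×36 mm with its upper surface at z = 710 mm. It stands on four 44×44 mm square legs, each inset 51 mm from the nearest pair of top edges, running from the floor to the underside of the top. Four apron rails, 44 mm thick and 83 mm tall, run between adjacent legs with their top edges flush with the underside of the top and their outer faces flush with the legs' outer faces.

B is a picture frame with a 582×284 mm rectangular opening (x by z) and a uniform 38 mm border on every side. Frame depth is 16 mm along y. It is built from two vertical stiles running the full outside height and two horizontal rails spanning the gap between the stiles.

The picture frame is on top of the table.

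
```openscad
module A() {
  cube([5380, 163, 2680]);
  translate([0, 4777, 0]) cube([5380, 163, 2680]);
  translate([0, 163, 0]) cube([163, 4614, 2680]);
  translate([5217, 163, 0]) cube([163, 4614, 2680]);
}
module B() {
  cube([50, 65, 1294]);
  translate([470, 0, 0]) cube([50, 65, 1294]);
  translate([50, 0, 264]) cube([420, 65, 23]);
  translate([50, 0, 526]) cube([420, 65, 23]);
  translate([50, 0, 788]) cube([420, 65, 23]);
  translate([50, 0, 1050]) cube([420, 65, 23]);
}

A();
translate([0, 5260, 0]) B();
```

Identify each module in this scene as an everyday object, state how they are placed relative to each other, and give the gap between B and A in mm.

A is a house frame. B is a ladder. The ladder is on the floor beside the house frame on its +y side. The gap between the ladder and the house frame is 320 mm.

The ladder's nearest face is 320 mm from the house frame's +y face.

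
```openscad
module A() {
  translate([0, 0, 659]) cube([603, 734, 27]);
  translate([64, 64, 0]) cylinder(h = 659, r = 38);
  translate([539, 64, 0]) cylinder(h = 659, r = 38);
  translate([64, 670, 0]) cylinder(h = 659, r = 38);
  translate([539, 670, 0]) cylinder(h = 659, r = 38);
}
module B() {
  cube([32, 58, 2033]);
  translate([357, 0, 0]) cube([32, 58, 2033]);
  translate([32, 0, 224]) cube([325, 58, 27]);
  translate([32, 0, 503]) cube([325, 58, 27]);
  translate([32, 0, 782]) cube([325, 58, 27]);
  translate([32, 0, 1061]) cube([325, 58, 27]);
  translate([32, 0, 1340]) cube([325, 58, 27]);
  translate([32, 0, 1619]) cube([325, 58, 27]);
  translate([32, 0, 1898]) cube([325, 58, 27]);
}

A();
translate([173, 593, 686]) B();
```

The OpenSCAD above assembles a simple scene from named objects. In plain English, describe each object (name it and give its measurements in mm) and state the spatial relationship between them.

A is a table with a 603×734 mm rectangular top, 27 mm thick, top surface at z = 686 mm, supported by four round legs of 76 mm diameter, each leg's bounding box inset 26 mm from the nearest pair of top edges, running from the floor.

B is a straight ladder. Two 32×58 mm vertical rails, 2033 mm tall, stand 389 mm apart (outside-to-outside) with their front faces coplanar on the −y side. 7 rungs, each 58 mm deep and 27 mm tall, span between the inner faces of the rails, front faces flush with the rails. The lowest rung's underside is at z = 224 mm and rungs are spaced 279 mm apart (underside to underside).

The ladder is on top of the table.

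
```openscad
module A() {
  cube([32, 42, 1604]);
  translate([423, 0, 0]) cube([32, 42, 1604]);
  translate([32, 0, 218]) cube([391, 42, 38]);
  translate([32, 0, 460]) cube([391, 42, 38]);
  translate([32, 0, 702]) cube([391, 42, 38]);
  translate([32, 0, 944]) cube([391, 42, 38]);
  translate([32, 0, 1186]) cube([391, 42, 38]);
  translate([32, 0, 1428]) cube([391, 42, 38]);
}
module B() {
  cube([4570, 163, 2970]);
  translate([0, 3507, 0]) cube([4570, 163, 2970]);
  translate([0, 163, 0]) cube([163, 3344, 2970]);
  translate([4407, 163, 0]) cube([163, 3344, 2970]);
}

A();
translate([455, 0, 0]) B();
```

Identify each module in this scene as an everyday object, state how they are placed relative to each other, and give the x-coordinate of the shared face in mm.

The ladder's +x face and the house frame's −x face are both at x = 455 mm.

A is a ladder. B is a house frame. The house frame is against the ladder's +x side, with their −y faces flush. The x-coordinate of the shared face is 455 mm.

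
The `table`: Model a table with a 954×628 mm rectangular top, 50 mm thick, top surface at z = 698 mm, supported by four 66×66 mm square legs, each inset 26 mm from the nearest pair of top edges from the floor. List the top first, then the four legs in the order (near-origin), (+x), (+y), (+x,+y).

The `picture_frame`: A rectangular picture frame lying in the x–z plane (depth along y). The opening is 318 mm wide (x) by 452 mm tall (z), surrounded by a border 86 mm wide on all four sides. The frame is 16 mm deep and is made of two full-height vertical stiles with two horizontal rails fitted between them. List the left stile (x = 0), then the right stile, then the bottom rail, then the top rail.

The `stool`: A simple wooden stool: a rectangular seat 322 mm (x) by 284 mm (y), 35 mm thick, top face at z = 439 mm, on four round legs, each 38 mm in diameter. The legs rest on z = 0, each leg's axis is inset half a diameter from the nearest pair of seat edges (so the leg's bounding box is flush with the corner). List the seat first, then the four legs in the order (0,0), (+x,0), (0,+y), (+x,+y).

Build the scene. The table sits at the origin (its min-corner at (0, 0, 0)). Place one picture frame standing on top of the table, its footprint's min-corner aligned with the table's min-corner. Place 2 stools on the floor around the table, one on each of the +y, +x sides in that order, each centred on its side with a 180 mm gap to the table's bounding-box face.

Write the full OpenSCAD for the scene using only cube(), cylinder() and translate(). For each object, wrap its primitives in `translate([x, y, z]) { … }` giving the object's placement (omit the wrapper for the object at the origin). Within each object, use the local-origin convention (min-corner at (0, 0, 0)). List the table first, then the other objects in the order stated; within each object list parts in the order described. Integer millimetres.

translate([0, 0, 648]) cube([954, 628, 50]);
translate([26, 26, 0]) cube([66, 66, 648]);
translate([862, 26, 0]) cube([66, 66, 648]);
translate([26, 536, 0]) cube([66, 66, 648]);
translate([862, 536, 0]) cube([66, 66, 648]);
translate([0, 0, 698]) {
  cube([86, 16, 624]);
  translate([404, 0, 0]) cube([86, 16, 624]);
  translate([86, 0, 0]) cube([318, 16, 86]);
  translate([86, 0, 538]) cube([318, 16, 86]);
}
translate([316, 808, 0]) {
  translate([0, 0, 404]) cube([322, 284, 35]);
  translate([19, 19, 0]) cylinder(h = 404, r = 19);
  translate([303, 19, 0]) cylinder(h = 404, r = 19);
  translate([19, 265, 0]) cylinder(h = 404, r = 19);
  translate([303, 265, 0]) cylinder(h = 404, r = 19);
}
translate([1134, 172, 0]) {
  translate([0, 0, 404]) cube([322, 284, 35]);
  translate([19, 19, 0]) cylinder(h = 404, r = 19);
  translate([303, 19, 0]) cylinder(h = 404, r = 19);
  translate([19, 265, 0]) cylinder(h = 404, r = 19);
  translate([303, 265, 0]) cylinder(h = 404, r = 19);
}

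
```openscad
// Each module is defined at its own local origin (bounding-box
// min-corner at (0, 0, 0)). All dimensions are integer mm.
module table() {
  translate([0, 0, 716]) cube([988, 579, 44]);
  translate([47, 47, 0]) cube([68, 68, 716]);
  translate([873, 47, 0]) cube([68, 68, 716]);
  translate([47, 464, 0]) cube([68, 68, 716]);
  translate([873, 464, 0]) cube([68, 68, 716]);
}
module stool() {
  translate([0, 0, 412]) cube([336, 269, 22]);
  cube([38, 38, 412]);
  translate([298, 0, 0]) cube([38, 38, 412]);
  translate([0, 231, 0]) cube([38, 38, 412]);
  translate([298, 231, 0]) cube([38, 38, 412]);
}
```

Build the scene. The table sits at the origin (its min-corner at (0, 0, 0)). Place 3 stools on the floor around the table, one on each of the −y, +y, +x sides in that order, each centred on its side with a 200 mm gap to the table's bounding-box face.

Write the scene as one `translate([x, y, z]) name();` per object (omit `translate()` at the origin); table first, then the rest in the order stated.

table();
translate([326, -469, 0]) stool();
translate([326, 779, 0]) stool();
translate([1188, 155, 0]) stool();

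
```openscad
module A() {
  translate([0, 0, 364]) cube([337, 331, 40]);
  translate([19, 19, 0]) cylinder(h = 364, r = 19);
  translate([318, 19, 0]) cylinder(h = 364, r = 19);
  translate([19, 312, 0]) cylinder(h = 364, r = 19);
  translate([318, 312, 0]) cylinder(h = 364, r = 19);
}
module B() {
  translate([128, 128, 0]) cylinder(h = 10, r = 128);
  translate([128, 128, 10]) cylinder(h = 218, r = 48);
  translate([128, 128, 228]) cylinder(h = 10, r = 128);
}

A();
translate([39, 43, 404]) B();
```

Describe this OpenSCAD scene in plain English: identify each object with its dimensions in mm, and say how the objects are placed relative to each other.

A is a simple wooden stool: a rectangular seat 337 mm (x) by 331 mm (y), 40 mm thick, top face at z = 404 mm, on four round legs, each 38 mm in diameter. The legs rest on z = 0, each leg's axis is inset half a diameter from the nearest pair of seat edges (so the leg's bounding box is flush with the corner).

B is a spool: two coaxial disc flanges of radius 128 mm and thickness 10 mm, joined by a core cylinder of radius 48 mm and height 218 mm. The lower flange rests on z = 0 and the three cylinders share a vertical axis.

The spool is on top of the stool.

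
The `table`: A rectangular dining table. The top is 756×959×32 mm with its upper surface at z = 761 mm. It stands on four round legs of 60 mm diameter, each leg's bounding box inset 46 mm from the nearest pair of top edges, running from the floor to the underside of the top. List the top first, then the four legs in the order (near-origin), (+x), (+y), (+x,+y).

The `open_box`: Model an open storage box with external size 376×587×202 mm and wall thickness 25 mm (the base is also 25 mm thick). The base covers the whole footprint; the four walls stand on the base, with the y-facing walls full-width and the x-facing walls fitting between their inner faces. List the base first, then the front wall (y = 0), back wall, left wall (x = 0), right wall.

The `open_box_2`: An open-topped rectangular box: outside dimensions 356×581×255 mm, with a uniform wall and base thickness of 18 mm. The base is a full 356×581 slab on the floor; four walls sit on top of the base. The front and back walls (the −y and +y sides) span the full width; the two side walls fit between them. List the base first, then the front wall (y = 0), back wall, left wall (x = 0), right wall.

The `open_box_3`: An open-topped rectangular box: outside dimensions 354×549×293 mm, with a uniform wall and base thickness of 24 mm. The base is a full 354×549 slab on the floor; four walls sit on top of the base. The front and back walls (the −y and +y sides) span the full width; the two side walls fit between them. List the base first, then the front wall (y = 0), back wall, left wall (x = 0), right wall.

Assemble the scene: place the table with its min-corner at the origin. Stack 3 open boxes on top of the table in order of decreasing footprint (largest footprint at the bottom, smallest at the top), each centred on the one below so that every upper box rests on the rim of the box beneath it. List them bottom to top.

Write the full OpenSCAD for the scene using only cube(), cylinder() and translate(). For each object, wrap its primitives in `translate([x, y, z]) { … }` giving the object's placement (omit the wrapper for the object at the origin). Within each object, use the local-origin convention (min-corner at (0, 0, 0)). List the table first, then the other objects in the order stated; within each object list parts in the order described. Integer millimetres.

translate([0, 0, 729]) cube([756, 959, 32]);
translate([76, 76, 0]) cylinder(h = 729, r = 30);
translate([680, 76, 0]) cylinder(h = 729, r = 30);
translate([76, 883, 0]) cylinder(h = 729, r = 30);
translate([680, 883, 0]) cylinder(h = 729, r = 30);
translate([190, 186, 761]) {
  cube([376, 587, 25]);
  translate([0, 0, 25]) cube([376, 25, 177]);
  translate([0, 562, 25]) cube([376, 25, 177]);
  translate([0, 25, 25]) cube([25, 537, 177]);
  translate([351, 25, 25]) cube([25, 537, 177]);
}
translate([200, 189, 963]) {
  cube([356, 581, 18]);
  translate([0, 0, 18]) cube([356, 18, 237]);
  translate([0, 563, 18]) cube([356, 18, 237]);
  translate([0, 18, 18]) cube([18, 545, 237]);
  translate([338, 18, 18]) cube([18, 545, 237]);
}
translate([201, 205, 1218]) {
  cube([354, 549, 24]);
  translate([0, 0, 24]) cube([354, 24, 269]);
  translate([0, 525, 24]) cube([354, 24, 269]);
  translate([0, 24, 24]) cube([24, 501, 269]);
  translate([330, 24, 24]) cube([24, 501, 269]);
}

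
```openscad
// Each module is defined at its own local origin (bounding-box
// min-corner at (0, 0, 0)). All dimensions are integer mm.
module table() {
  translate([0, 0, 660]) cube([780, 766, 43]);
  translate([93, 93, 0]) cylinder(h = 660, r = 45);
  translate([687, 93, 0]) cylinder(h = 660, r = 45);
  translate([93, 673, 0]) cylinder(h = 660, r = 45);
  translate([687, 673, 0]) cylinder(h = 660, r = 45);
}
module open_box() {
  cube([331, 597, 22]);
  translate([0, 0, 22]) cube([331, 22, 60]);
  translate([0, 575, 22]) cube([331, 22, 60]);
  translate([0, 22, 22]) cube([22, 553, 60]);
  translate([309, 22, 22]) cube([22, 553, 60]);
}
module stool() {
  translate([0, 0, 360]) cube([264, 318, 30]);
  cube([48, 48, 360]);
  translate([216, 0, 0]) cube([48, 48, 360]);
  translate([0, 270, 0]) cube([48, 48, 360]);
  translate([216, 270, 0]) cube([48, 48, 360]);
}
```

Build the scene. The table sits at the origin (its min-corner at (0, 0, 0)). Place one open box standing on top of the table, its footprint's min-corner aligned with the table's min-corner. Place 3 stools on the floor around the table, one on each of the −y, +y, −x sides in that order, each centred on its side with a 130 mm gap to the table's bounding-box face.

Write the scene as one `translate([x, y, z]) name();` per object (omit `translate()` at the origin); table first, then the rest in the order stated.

table();
translate([0, 0, 703]) open_box();
translate([258, -448, 0]) stool();
translate([258, 896, 0]) stool();
translate([-394, 224, 0]) stool();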